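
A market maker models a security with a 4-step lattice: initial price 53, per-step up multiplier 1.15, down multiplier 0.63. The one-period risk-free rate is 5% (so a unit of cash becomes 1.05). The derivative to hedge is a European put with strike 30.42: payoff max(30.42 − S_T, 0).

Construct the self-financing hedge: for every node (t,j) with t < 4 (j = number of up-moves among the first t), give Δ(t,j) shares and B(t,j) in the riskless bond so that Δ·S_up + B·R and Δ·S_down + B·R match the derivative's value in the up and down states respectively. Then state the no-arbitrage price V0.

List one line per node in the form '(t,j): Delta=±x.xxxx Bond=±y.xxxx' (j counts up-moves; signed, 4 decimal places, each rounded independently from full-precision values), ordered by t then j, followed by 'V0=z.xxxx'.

No-arbitrage ⇒ martingale measure with p* = (R−d)/(u−d) = 0.8077.
Terminal values V(4,·): V(4,0)=22.0709, V(4,1)=15.1796, V(4,2)=2.6003, V(4,3)=0.0000, V(4,4)=0.0000
  t=3,j=0: stock 13.2525 → up 15.2404 (V=15.1796), down 8.3491 (V=22.0709). Price 15.7189; hedge Δ=-1.0000, bond B=28.9714.
  t=3,j=1: stock 24.1911 → up 27.8197 (V=2.6003), down 15.2404 (V=15.1796). Price 4.7804; hedge Δ=-1.0000, bond B=28.9714.
  t=3,j=2: stock 44.1583 → up 50.7820 (V=0.0000), down 27.8197 (V=2.6003). Price 0.4762; hedge Δ=-0.1132, bond B=5.4768.
  t=3,j=3: stock 80.6064 → up 92.6973 (V=0.0000), down 50.7820 (V=0.0000). Price 0.0000; hedge Δ=0.0000, bond B=0.0000.
  t=2,j=0: stock 21.0357 → up 24.1911 (V=4.7804), down 13.2525 (V=15.7189). Price 6.5561; hedge Δ=-1.0000, bond B=27.5918.
  t=2,j=1: stock 38.3985 → up 44.1583 (V=0.4762), down 24.1911 (V=4.7804). Price 1.2419; hedge Δ=-0.2156, bond B=9.5190.
  t=2,j=2: stock 70.0925 → up 80.6064 (V=0.0000), down 44.1583 (V=0.4762). Price 0.0872; hedge Δ=-0.0131, bond B=1.0031.
  t=1,j=0: stock 33.3900 → up 38.3985 (V=1.2419), down 21.0357 (V=6.5561). Price 2.1560; hedge Δ=-0.3061, bond B=12.3758.
  t=1,j=1: stock 60.9500 → up 70.0925 (V=0.0872), down 38.3985 (V=1.2419). Price 0.2945; hedge Δ=-0.0364, bond B=2.5150.
  t=0,j=0: stock 53.0000 → up 60.9500 (V=0.2945), down 33.3900 (V=2.1560). Price 0.6215; hedge Δ=-0.0675, bond B=4.2013.
The time-0 hedge costs 0.6215, which is the no-arbitrage price.

(0,0): Delta=-0.0675 Bond=4.2013
(1,0): Delta=-0.3061 Bond=12.3758
(1,1): Delta=-0.0364 Bond=2.5150
(2,0): Delta=-1.0000 Bond=27.5918
(2,1): Delta=-0.2156 Bond=9.5190
(2,2): Delta=-0.0131 Bond=1.0031
(3,0): Delta=-1.0000 Bond=28.9714
(3,1): Delta=-1.0000 Bond=28.9714
(3,2): Delta=-0.1132 Bond=5.4768
(3,3): Delta=0.0000 Bond=0.0000
V0=0.6215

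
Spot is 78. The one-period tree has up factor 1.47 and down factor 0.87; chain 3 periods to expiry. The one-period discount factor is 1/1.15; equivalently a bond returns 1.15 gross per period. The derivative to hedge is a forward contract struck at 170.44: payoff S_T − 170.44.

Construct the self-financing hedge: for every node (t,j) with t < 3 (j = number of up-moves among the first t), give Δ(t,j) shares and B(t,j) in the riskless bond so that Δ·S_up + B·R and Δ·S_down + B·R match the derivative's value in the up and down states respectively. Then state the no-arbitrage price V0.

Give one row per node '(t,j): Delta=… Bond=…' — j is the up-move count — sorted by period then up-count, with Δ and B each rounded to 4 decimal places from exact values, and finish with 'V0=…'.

Since d<R<u, set p* = (R−d)/(u−d) = 0.4667; price each node as the discounted p*-expectation of its children.
Payoff layer (t=3): V(3,0)=-119.0768, V(3,1)=-83.6538, V(3,2)=-23.8013, V(3,3)=77.3288
  t=2,j=0: stock 59.0382 → up 86.7862 (V=-83.6538), down 51.3632 (V=-119.0768). Price -89.1705; hedge Δ=1.0000, bond B=-148.2087.
  t=2,j=1: stock 99.7542 → up 146.6387 (V=-23.8013), down 86.7862 (V=-83.6538). Price -48.4545; hedge Δ=1.0000, bond B=-148.2087.
  t=2,j=2: stock 168.5502 → up 247.7688 (V=77.3288), down 146.6387 (V=-23.8013). Price 20.3415; hedge Δ=1.0000, bond B=-148.2087.
  t=1,j=0: stock 67.8600 → up 99.7542 (V=-48.4545), down 59.0382 (V=-89.1705). Price -61.0171; hedge Δ=1.0000, bond B=-128.8771.
  t=1,j=1: stock 114.6600 → up 168.5502 (V=20.3415), down 99.7542 (V=-48.4545). Price -14.2171; hedge Δ=1.0000, bond B=-128.8771.
  t=0,j=0: stock 78.0000 → up 114.6600 (V=-14.2171), down 67.8600 (V=-61.0171). Price -34.0671; hedge Δ=1.0000, bond B=-112.0671.
Each (Δ,B) replicates both successor values, so the strategy is self-financing and V0 is arbitrage-free.

(0,0): Delta=1.0000 Bond=-112.0671
(1,0): Delta=1.0000 Bond=-128.8771
(1,1): Delta=1.0000 Bond=-128.8771
(2,0): Delta=1.0000 Bond=-148.2087
(2,1): Delta=1.0000 Bond=-148.2087
(2,2): Delta=1.0000 Bond=-148.2087
V0=-34.0671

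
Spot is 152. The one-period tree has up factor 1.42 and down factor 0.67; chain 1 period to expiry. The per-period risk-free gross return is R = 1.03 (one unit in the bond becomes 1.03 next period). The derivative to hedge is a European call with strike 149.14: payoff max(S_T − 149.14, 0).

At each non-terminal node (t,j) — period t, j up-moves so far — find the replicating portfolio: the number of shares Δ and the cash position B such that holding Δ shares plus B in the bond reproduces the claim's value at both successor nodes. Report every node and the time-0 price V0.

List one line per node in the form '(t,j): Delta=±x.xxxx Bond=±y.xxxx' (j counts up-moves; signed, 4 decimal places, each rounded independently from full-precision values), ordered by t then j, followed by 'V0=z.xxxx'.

(0,0): Delta=0.5851 Bond=-57.8498
V0=31.0835

Under the risk-neutral measure, an up-move has probability p* = (R−d)/(u−d) = 0.4800 and values discount at R = 1.03.
At expiry t=1: V(1,0)=0.0000, V(1,1)=66.7000
(0,0): S=152.0000. Δ = (V_up−V_dn)/(S_up−S_dn) = (66.7000−0.0000)/(215.8400−101.8400) = 0.5851. V = [p*·66.7000 + (1−p*)·0.0000]/1.03 = 31.0835. B = V − Δ·S = -57.8498.
The time-0 hedge costs 31.0835, which is the no-arbitrage price.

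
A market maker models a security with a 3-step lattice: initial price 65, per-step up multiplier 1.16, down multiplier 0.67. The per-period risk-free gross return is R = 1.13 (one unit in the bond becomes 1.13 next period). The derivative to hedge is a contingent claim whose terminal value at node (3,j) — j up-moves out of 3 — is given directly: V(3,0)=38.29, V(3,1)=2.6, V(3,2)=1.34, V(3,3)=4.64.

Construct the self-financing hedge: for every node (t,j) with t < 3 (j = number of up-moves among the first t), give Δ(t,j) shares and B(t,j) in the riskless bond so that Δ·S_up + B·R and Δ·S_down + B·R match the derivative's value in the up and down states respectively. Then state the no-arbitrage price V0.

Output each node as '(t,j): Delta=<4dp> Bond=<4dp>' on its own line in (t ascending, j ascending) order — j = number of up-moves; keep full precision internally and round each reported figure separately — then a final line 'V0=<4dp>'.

(0,0): Delta=0.0647 Bond=-1.3669
(1,0): Delta=-0.1397 Bond=7.3540
(1,1): Delta=0.0724 Bond=-2.1250
(2,0): Delta=-2.4962 Bond=77.0713
(2,1): Delta=-0.0509 Bond=3.8255
(2,2): Delta=0.0770 Bond=-2.8073
V0=2.8360

Since d<R<u, set p* = (R−d)/(u−d) = 0.9388; price each node as the discounted p*-expectation of its children.
Terminal payoffs: V(3,0)=38.2900, V(3,1)=2.6000, V(3,2)=1.3400, V(3,3)=4.6400
(2,0): S=29.1785. Δ = (V_up−V_dn)/(S_up−S_dn) = (2.6000−38.2900)/(33.8471−19.5496) = -2.4962. V = [p*·2.6000 + (1−p*)·38.2900]/1.13 = 4.2346. B = V − Δ·S = 77.0713.
(2,1): S=50.5180. Δ = (V_up−V_dn)/(S_up−S_dn) = (1.3400−2.6000)/(58.6009−33.8471) = -0.0509. V = [p*·1.3400 + (1−p*)·2.6000]/1.13 = 1.2541. B = V − Δ·S = 3.8255.
(2,2): S=87.4640. Δ = (V_up−V_dn)/(S_up−S_dn) = (4.6400−1.3400)/(101.4582−58.6009) = 0.0770. V = [p*·4.6400 + (1−p*)·1.3400]/1.13 = 3.9274. B = V − Δ·S = -2.8073.
(1,0): S=43.5500. Δ = (V_up−V_dn)/(S_up−S_dn) = (1.2541−4.2346)/(50.5180−29.1785) = -0.1397. V = [p*·1.2541 + (1−p*)·4.2346]/1.13 = 1.2713. B = V − Δ·S = 7.3540.
(1,1): S=75.4000. Δ = (V_up−V_dn)/(S_up−S_dn) = (3.9274−1.2541)/(87.4640−50.5180) = 0.0724. V = [p*·3.9274 + (1−p*)·1.2541]/1.13 = 3.3307. B = V − Δ·S = -2.1250.
(0,0): S=65.0000. Δ = (V_up−V_dn)/(S_up−S_dn) = (3.3307−1.2713)/(75.4000−43.5500) = 0.0647. V = [p*·3.3307 + (1−p*)·1.2713]/1.13 = 2.8360. B = V − Δ·S = -1.3669.
Root portfolio cost Δ·65+B reproduces V0=2.8360.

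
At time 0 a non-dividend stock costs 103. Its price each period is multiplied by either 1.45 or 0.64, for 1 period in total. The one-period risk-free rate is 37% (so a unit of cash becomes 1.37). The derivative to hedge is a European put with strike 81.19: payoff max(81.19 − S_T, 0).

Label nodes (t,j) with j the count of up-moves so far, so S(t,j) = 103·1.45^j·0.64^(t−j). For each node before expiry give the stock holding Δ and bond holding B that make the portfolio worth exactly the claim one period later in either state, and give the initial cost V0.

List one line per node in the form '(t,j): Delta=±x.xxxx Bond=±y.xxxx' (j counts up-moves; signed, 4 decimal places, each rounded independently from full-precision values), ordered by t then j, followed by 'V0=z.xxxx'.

Risk-neutral probability p* = (R−d)/(u−d) = (1.37−0.64)/(1.45−0.64) = 0.9012.
At expiry t=1: V(1,0)=15.2700, V(1,1)=0.0000
(0,0): S=103.0000. Δ = (V_up−V_dn)/(S_up−S_dn) = (0.0000−15.2700)/(149.3500−65.9200) = -0.1830. V = [p*·0.0000 + (1−p*)·15.2700]/1.37 = 1.1008. B = V − Δ·S = 19.9527.
Each (Δ,B) replicates both successor values, so the strategy is self-financing and V0 is arbitrage-free.

(0,0): Delta=-0.1830 Bond=19.9527
V0=1.1008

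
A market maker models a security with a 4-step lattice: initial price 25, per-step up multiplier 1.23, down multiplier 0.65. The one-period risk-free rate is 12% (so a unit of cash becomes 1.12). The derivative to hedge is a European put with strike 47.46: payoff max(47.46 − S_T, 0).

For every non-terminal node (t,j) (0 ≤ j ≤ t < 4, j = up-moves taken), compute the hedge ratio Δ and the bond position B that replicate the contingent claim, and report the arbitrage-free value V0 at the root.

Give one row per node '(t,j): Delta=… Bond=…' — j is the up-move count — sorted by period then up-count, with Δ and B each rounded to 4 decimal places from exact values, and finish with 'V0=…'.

Risk-neutral probability p* = (R−d)/(u−d) = (1.12−0.65)/(1.23−0.65) = 0.8103.
Terminal values V(4,·): V(4,0)=42.9973, V(4,1)=39.0153, V(4,2)=31.4800, V(4,3)=17.2209, V(4,4)=0.0000
Node (3,0) S=6.8656: V=(p*·39.0153+(1−p*)·42.9973)/1.12=35.5094; Δ=(39.0153−42.9973)/(8.4447−4.4627)=-1.0000; B=V−Δ·S=42.3750
Node (3,1) S=12.9919: V=(p*·31.4800+(1−p*)·39.0153)/1.12=29.3831; Δ=(31.4800−39.0153)/(15.9800−8.4447)=-1.0000; B=V−Δ·S=42.3750
Node (3,2) S=24.5846: V=(p*·17.2209+(1−p*)·31.4800)/1.12=17.7904; Δ=(17.2209−31.4800)/(30.2391−15.9800)=-1.0000; B=V−Δ·S=42.3750
Node (3,3) S=46.5217: V=(p*·0.0000+(1−p*)·17.2209)/1.12=2.9161; Δ=(0.0000−17.2209)/(57.2217−30.2391)=-0.6382; B=V−Δ·S=32.6073
Node (2,0) S=10.5625: V=(p*·29.3831+(1−p*)·35.5094)/1.12=27.2723; Δ=(29.3831−35.5094)/(12.9919−6.8656)=-1.0000; B=V−Δ·S=37.8348
Node (2,1) S=19.9875: V=(p*·17.7904+(1−p*)·29.3831)/1.12=17.8473; Δ=(17.7904−29.3831)/(24.5846−12.9919)=-1.0000; B=V−Δ·S=37.8348
Node (2,2) S=37.8225: V=(p*·2.9161+(1−p*)·17.7904)/1.12=5.1224; Δ=(2.9161−17.7904)/(46.5217−24.5846)=-0.6780; B=V−Δ·S=30.7677
Node (1,0) S=16.2500: V=(p*·17.8473+(1−p*)·27.2723)/1.12=17.5311; Δ=(17.8473−27.2723)/(19.9875−10.5625)=-1.0000; B=V−Δ·S=33.7811
Node (1,1) S=30.7500: V=(p*·5.1224+(1−p*)·17.8473)/1.12=6.7283; Δ=(5.1224−17.8473)/(37.8225−19.9875)=-0.7135; B=V−Δ·S=28.6679
Node (0,0) S=25.0000: V=(p*·6.7283+(1−p*)·17.5311)/1.12=7.8367; Δ=(6.7283−17.5311)/(30.7500−16.2500)=-0.7450; B=V−Δ·S=26.4622
Each (Δ,B) replicates both successor values, so the strategy is self-financing and V0 is arbitrage-free.

(0,0): Delta=-0.7450 Bond=26.4622
(1,0): Delta=-1.0000 Bond=33.7811
(1,1): Delta=-0.7135 Bond=28.6679
(2,0): Delta=-1.0000 Bond=37.8348
(2,1): Delta=-1.0000 Bond=37.8348
(2,2): Delta=-0.6780 Bond=30.7677
(3,0): Delta=-1.0000 Bond=42.3750
(3,1): Delta=-1.0000 Bond=42.3750
(3,2): Delta=-1.0000 Bond=42.3750
(3,3): Delta=-0.6382 Bond=32.6073
V0=7.8367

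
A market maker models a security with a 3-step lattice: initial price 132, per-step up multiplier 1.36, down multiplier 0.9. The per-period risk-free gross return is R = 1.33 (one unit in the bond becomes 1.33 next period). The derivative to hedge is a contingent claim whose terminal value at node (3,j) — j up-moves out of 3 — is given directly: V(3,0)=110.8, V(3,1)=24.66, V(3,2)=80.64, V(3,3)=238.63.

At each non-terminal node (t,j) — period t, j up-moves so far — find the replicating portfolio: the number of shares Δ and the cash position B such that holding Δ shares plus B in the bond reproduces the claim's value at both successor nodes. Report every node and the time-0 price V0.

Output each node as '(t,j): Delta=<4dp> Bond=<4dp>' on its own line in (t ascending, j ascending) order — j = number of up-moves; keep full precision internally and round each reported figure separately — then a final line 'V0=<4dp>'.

(0,0): Delta=1.3455 Bond=-88.7521
(1,0): Delta=0.6427 Bond=-34.5491
(1,1): Delta=1.3779 Bond=-123.8653
(2,0): Delta=-1.7514 Bond=210.0262
(2,1): Delta=0.7532 Bond=-63.8091
(2,2): Delta=1.4068 Bond=-171.7826
V0=88.8499

Risk-neutral probability p* = (R−d)/(u−d) = (1.33−0.9)/(1.36−0.9) = 0.9348.
Payoff layer (t=3): V(3,0)=110.8000, V(3,1)=24.6600, V(3,2)=80.6400, V(3,3)=238.6300
  t=2,j=0: stock 106.9200 → up 145.4112 (V=24.6600), down 96.2280 (V=110.8000). Price 22.7653; hedge Δ=-1.7514, bond B=210.0262.
  t=2,j=1: stock 161.5680 → up 219.7325 (V=80.6400), down 145.4112 (V=24.6600). Price 57.8866; hedge Δ=0.7532, bond B=-63.8091.
  t=2,j=2: stock 244.1472 → up 332.0402 (V=238.6300), down 219.7325 (V=80.6400). Price 171.6739; hedge Δ=1.4068, bond B=-171.7826.
  t=1,j=0: stock 118.8000 → up 161.5680 (V=57.8866), down 106.9200 (V=22.7653). Price 41.8015; hedge Δ=0.6427, bond B=-34.5491.
  t=1,j=1: stock 179.5200 → up 244.1472 (V=171.6739), down 161.5680 (V=57.8866). Price 123.4985; hedge Δ=1.3779, bond B=-123.8653.
  t=0,j=0: stock 132.0000 → up 179.5200 (V=123.4985), down 118.8000 (V=41.8015). Price 88.8499; hedge Δ=1.3455, bond B=-88.7521.
Check: Δ(0,0)·S0 + B(0,0) = 88.8499 = V0.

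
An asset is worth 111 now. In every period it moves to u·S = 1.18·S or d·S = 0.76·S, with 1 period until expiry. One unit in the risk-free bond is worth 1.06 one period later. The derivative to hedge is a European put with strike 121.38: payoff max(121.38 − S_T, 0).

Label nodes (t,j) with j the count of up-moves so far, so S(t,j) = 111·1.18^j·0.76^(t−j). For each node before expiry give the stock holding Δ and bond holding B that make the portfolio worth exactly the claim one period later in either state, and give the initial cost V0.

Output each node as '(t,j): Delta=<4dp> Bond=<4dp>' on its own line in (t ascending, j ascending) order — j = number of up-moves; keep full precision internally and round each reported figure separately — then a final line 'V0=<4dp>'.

Risk-neutral probability p* = (R−d)/(u−d) = (1.06−0.76)/(1.18−0.76) = 0.7143.
Payoff layer (t=1): V(1,0)=37.0200, V(1,1)=0.0000
  t=0,j=0: stock 111.0000 → up 130.9800 (V=0.0000), down 84.3600 (V=37.0200). Price 9.9784; hedge Δ=-0.7941, bond B=98.1213.
Each (Δ,B) replicates both successor values, so the strategy is self-financing and V0 is arbitrage-free.

(0,0): Delta=-0.7941 Bond=98.1213
V0=9.9784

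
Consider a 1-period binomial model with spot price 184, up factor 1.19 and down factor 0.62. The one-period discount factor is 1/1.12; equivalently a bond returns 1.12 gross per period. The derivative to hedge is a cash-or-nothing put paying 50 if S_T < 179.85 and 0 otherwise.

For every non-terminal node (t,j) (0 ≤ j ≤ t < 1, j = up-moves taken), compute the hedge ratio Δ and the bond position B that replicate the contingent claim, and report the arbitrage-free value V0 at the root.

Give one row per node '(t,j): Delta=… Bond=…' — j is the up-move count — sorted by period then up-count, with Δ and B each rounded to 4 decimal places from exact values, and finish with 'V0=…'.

(0,0): Delta=-0.4767 Bond=93.2018
V0=5.4825

Risk-neutral probability p* = (R−d)/(u−d) = (1.12−0.62)/(1.19−0.62) = 0.8772.
At expiry t=1: V(1,0)=50.0000, V(1,1)=0.0000
  t=0,j=0: stock 184.0000 → up 218.9600 (V=0.0000), down 114.0800 (V=50.0000). Price 5.4825; hedge Δ=-0.4767, bond B=93.2018.
Root portfolio cost Δ·184+B reproduces V0=5.4825.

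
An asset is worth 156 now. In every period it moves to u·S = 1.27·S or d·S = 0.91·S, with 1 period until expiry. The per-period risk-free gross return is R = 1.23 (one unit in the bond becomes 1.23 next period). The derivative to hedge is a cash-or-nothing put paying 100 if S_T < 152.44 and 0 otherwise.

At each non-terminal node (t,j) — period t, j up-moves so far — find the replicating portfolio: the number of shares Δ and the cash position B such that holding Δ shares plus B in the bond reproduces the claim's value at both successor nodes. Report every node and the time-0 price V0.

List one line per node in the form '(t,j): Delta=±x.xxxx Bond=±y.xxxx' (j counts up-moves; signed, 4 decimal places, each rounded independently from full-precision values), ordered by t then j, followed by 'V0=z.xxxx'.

Risk-neutral probability p* = (R−d)/(u−d) = (1.23−0.91)/(1.27−0.91) = 0.8889.
Terminal values V(1,·): V(1,0)=100.0000, V(1,1)=0.0000
  t=0,j=0: stock 156.0000 → up 198.1200 (V=0.0000), down 141.9600 (V=100.0000). Price 9.0334; hedge Δ=-1.7806, bond B=286.8112.
The time-0 hedge costs 9.0334, which is the no-arbitrage price.

(0,0): Delta=-1.7806 Bond=286.8112
V0=9.0334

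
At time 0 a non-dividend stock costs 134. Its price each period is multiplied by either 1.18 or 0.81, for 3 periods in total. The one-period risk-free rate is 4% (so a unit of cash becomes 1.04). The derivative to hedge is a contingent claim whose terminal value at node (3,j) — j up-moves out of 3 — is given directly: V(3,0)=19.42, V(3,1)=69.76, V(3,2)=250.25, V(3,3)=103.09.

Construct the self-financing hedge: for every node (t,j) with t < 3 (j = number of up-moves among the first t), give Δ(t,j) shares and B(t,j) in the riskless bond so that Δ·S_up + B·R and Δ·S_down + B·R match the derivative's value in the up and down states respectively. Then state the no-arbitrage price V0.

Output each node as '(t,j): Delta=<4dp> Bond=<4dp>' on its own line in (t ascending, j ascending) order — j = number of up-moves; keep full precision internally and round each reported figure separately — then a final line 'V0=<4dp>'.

Since d<R<u, set p* = (R−d)/(u−d) = 0.6216; price each node as the discounted p*-expectation of its children.
Payoff layer (t=3): V(3,0)=19.4200, V(3,1)=69.7600, V(3,2)=250.2500, V(3,3)=103.0900
(2,0): S=87.9174. Δ = (V_up−V_dn)/(S_up−S_dn) = (69.7600−19.4200)/(103.7425−71.2131) = 1.5475. V = [p*·69.7600 + (1−p*)·19.4200]/1.04 = 48.7620. B = V − Δ·S = -87.2921.
(2,1): S=128.0772. Δ = (V_up−V_dn)/(S_up−S_dn) = (250.2500−69.7600)/(151.1311−103.7425) = 3.8087. V = [p*·250.2500 + (1−p*)·69.7600]/1.04 = 174.9582. B = V − Δ·S = -312.8527.
(2,2): S=186.5816. Δ = (V_up−V_dn)/(S_up−S_dn) = (103.0900−250.2500)/(220.1663−151.1311) = -2.1317. V = [p*·103.0900 + (1−p*)·250.2500]/1.04 = 152.6655. B = V − Δ·S = 550.3953.
(1,0): S=108.5400. Δ = (V_up−V_dn)/(S_up−S_dn) = (174.9582−48.7620)/(128.0772−87.9174) = 3.1424. V = [p*·174.9582 + (1−p*)·48.7620]/1.04 = 122.3156. B = V − Δ·S = -218.7552.
(1,1): S=158.1200. Δ = (V_up−V_dn)/(S_up−S_dn) = (152.6655−174.9582)/(186.5816−128.0772) = -0.3810. V = [p*·152.6655 + (1−p*)·174.9582]/1.04 = 154.9044. B = V − Δ·S = 215.1547.
(0,0): S=134.0000. Δ = (V_up−V_dn)/(S_up−S_dn) = (154.9044−122.3156)/(158.1200−108.5400) = 0.6573. V = [p*·154.9044 + (1−p*)·122.3156]/1.04 = 137.0899. B = V − Δ·S = 49.0121.
The time-0 hedge costs 137.0899, which is the no-arbitrage price.

(0,0): Delta=0.6573 Bond=49.0121
(1,0): Delta=3.1424 Bond=-218.7552
(1,1): Delta=-0.3810 Bond=215.1547
(2,0): Delta=1.5475 Bond=-87.2921
(2,1): Delta=3.8087 Bond=-312.8527
(2,2): Delta=-2.1317 Bond=550.3953
V0=137.0899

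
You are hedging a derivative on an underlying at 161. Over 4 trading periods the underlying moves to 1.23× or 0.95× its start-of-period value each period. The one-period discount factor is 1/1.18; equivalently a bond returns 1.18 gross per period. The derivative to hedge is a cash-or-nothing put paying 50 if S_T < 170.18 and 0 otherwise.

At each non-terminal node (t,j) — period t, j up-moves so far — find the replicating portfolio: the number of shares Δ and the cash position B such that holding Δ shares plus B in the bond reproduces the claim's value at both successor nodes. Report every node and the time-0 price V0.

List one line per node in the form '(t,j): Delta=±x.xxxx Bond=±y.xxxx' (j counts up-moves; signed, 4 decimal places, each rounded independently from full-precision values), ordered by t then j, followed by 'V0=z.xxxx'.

(0,0): Delta=-0.0530 Bond=9.0492
(1,0): Delta=-0.2460 Bond=40.1882
(1,1): Delta=-0.0207 Bond=4.2628
(2,0): Delta=-0.8555 Bond=135.9879
(2,1): Delta=-0.1436 Bond=28.1686
(2,2): Delta=0.0000 Bond=0.0000
(3,0): Delta=0.0000 Bond=42.3729
(3,1): Delta=-0.9992 Bond=186.1380
(3,2): Delta=0.0000 Bond=0.0000
(3,3): Delta=0.0000 Bond=0.0000
V0=0.5087

Under the risk-neutral measure, an up-move has probability p* = (R−d)/(u−d) = 0.8214 and values discount at R = 1.18.
Terminal payoffs: V(4,0)=50.0000, V(4,1)=50.0000, V(4,2)=0.0000, V(4,3)=0.0000, V(4,4)=0.0000
(3,0): S=138.0374. Δ = (V_up−V_dn)/(S_up−S_dn) = (50.0000−50.0000)/(169.7860−131.1355) = 0.0000. V = [p*·50.0000 + (1−p*)·50.0000]/1.18 = 42.3729. B = V − Δ·S = 42.3729.
(3,1): S=178.7221. Δ = (V_up−V_dn)/(S_up−S_dn) = (0.0000−50.0000)/(219.8282−169.7860) = -0.9992. V = [p*·0.0000 + (1−p*)·50.0000]/1.18 = 7.5666. B = V − Δ·S = 186.1380.
(3,2): S=231.3981. Δ = (V_up−V_dn)/(S_up−S_dn) = (0.0000−0.0000)/(284.6196−219.8282) = 0.0000. V = [p*·0.0000 + (1−p*)·0.0000]/1.18 = 0.0000. B = V − Δ·S = 0.0000.
(3,3): S=299.5996. Δ = (V_up−V_dn)/(S_up−S_dn) = (0.0000−0.0000)/(368.5075−284.6196) = 0.0000. V = [p*·0.0000 + (1−p*)·0.0000]/1.18 = 0.0000. B = V − Δ·S = 0.0000.
(2,0): S=145.3025. Δ = (V_up−V_dn)/(S_up−S_dn) = (7.5666−42.3729)/(178.7221−138.0374) = -0.8555. V = [p*·7.5666 + (1−p*)·42.3729]/1.18 = 11.6797. B = V − Δ·S = 135.9879.
(2,1): S=188.1285. Δ = (V_up−V_dn)/(S_up−S_dn) = (0.0000−7.5666)/(231.3981−178.7221) = -0.1436. V = [p*·0.0000 + (1−p*)·7.5666]/1.18 = 1.1451. B = V − Δ·S = 28.1686.
(2,2): S=243.5769. Δ = (V_up−V_dn)/(S_up−S_dn) = (0.0000−0.0000)/(299.5996−231.3981) = 0.0000. V = [p*·0.0000 + (1−p*)·0.0000]/1.18 = 0.0000. B = V − Δ·S = 0.0000.
(1,0): S=152.9500. Δ = (V_up−V_dn)/(S_up−S_dn) = (1.1451−11.6797)/(188.1285−145.3025) = -0.2460. V = [p*·1.1451 + (1−p*)·11.6797]/1.18 = 2.5646. B = V − Δ·S = 40.1882.
(1,1): S=198.0300. Δ = (V_up−V_dn)/(S_up−S_dn) = (0.0000−1.1451)/(243.5769−188.1285) = -0.0207. V = [p*·0.0000 + (1−p*)·1.1451]/1.18 = 0.1733. B = V − Δ·S = 4.2628.
(0,0): S=161.0000. Δ = (V_up−V_dn)/(S_up−S_dn) = (0.1733−2.5646)/(198.0300−152.9500) = -0.0530. V = [p*·0.1733 + (1−p*)·2.5646]/1.18 = 0.5087. B = V − Δ·S = 9.0492.
The time-0 hedge costs 0.5087, which is the no-arbitrage price.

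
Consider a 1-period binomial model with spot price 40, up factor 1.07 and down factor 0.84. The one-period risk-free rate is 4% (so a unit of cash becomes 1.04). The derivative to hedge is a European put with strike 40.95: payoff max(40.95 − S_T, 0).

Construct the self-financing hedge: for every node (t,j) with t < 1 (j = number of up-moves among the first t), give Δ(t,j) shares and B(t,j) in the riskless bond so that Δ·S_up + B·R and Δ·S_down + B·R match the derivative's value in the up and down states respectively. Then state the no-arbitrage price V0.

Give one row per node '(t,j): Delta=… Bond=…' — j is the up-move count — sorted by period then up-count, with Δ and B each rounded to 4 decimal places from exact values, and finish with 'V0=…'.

(0,0): Delta=-0.7989 Bond=32.8783
V0=0.9218

Since d<R<u, set p* = (R−d)/(u−d) = 0.8696; price each node as the discounted p*-expectation of its children.
At expiry t=1: V(1,0)=7.3500, V(1,1)=0.0000
  t=0,j=0: stock 40.0000 → up 42.8000 (V=0.0000), down 33.6000 (V=7.3500). Price 0.9218; hedge Δ=-0.7989, bond B=32.8783.
The time-0 hedge costs 0.9218, which is the no-arbitrage price.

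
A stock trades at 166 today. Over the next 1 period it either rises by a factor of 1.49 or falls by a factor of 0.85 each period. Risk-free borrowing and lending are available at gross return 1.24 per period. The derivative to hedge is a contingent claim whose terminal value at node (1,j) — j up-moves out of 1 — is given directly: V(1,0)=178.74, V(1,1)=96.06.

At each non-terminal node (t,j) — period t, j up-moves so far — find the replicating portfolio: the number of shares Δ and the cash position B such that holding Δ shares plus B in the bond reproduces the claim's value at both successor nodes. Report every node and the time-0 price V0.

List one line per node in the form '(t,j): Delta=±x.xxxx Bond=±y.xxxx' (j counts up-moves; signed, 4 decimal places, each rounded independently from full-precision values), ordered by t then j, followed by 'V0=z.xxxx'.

Since d<R<u, set p* = (R−d)/(u−d) = 0.6094; price each node as the discounted p*-expectation of its children.
Payoff layer (t=1): V(1,0)=178.7400, V(1,1)=96.0600
  t=0,j=0: stock 166.0000 → up 247.3400 (V=96.0600), down 141.1000 (V=178.7400). Price 103.5136; hedge Δ=-0.7782, bond B=232.7011.
The time-0 hedge costs 103.5136, which is the no-arbitrage price.

(0,0): Delta=-0.7782 Bond=232.7011
V0=103.5136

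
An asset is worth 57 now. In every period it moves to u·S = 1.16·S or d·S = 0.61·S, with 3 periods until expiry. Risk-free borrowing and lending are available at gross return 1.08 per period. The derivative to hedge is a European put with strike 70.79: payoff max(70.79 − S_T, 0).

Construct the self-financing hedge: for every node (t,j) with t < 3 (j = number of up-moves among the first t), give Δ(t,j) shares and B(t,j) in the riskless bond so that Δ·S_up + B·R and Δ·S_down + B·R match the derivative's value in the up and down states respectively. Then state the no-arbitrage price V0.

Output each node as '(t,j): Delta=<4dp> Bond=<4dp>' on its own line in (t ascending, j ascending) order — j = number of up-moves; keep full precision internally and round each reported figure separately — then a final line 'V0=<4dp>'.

The replicating-portfolio and risk-neutral prices coincide; use p* = (1.08−0.61)/(1.16−0.61) = 0.8545 for the latter.
Payoff layer (t=3): V(3,0)=57.8521, V(3,1)=46.1867, V(3,2)=24.0035, V(3,3)=0.0000
(2,0): S=21.2097. Δ = (V_up−V_dn)/(S_up−S_dn) = (46.1867−57.8521)/(24.6033−12.9379) = -1.0000. V = [p*·46.1867 + (1−p*)·57.8521]/1.08 = 44.3366. B = V − Δ·S = 65.5463.
(2,1): S=40.3332. Δ = (V_up−V_dn)/(S_up−S_dn) = (24.0035−46.1867)/(46.7865−24.6033) = -1.0000. V = [p*·24.0035 + (1−p*)·46.1867]/1.08 = 25.2131. B = V − Δ·S = 65.5463.
(2,2): S=76.6992. Δ = (V_up−V_dn)/(S_up−S_dn) = (0.0000−24.0035)/(88.9711−46.7865) = -0.5690. V = [p*·0.0000 + (1−p*)·24.0035]/1.08 = 3.2328. B = V − Δ·S = 46.8755.
(1,0): S=34.7700. Δ = (V_up−V_dn)/(S_up−S_dn) = (25.2131−44.3366)/(40.3332−21.2097) = -1.0000. V = [p*·25.2131 + (1−p*)·44.3366]/1.08 = 25.9210. B = V − Δ·S = 60.6910.
(1,1): S=66.1200. Δ = (V_up−V_dn)/(S_up−S_dn) = (3.2328−25.2131)/(76.6992−40.3332) = -0.6044. V = [p*·3.2328 + (1−p*)·25.2131]/1.08 = 5.9536. B = V − Δ·S = 45.9178.
(0,0): S=57.0000. Δ = (V_up−V_dn)/(S_up−S_dn) = (5.9536−25.9210)/(66.1200−34.7700) = -0.6369. V = [p*·5.9536 + (1−p*)·25.9210]/1.08 = 8.2018. B = V − Δ·S = 44.5062.
Root portfolio cost Δ·57+B reproduces V0=8.2018.

(0,0): Delta=-0.6369 Bond=44.5062
(1,0): Delta=-1.0000 Bond=60.6910
(1,1): Delta=-0.6044 Bond=45.9178
(2,0): Delta=-1.0000 Bond=65.5463
(2,1): Delta=-1.0000 Bond=65.5463
(2,2): Delta=-0.5690 Bond=46.8755
V0=8.2018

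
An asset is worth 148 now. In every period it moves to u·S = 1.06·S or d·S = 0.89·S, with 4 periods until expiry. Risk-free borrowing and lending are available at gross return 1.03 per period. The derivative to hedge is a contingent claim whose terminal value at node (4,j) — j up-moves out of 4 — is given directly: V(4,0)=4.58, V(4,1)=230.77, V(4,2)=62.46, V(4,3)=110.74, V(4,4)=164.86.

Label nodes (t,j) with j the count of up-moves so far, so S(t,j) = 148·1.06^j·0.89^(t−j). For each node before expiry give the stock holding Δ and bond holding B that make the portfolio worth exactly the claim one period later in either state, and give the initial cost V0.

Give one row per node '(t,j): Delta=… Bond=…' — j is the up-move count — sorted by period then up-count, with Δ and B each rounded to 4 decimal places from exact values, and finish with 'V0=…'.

(0,0): Delta=1.3042 Bond=-76.1046
(1,0): Delta=-0.3845 Bond=144.0362
(1,1): Delta=1.6080 Bond=-126.0500
(2,0): Delta=-4.8079 Bond=666.9221
(2,1): Delta=0.4114 Bond=37.2363
(2,2): Delta=1.8233 Bond=-165.6317
(3,0): Delta=12.7524 Bond=-1145.2342
(3,1): Delta=-7.9673 Bond=1079.5363
(3,2): Delta=1.9189 Bond=-184.7573
(3,3): Delta=1.8060 Bond=-167.5671
V0=116.9112

No-arbitrage ⇒ martingale measure with p* = (R−d)/(u−d) = 0.8235.
At expiry t=4: V(4,0)=4.5800, V(4,1)=230.7700, V(4,2)=62.4600, V(4,3)=110.7400, V(4,4)=164.8600
Node (3,0) S=104.3354: V=(p*·230.7700+(1−p*)·4.5800)/1.03=185.2953; Δ=(230.7700−4.5800)/(110.5955−92.8585)=12.7524; B=V−Δ·S=-1145.2342
Node (3,1) S=124.2646: V=(p*·62.4600+(1−p*)·230.7700)/1.03=89.4774; Δ=(62.4600−230.7700)/(131.7205−110.5955)=-7.9673; B=V−Δ·S=1079.5363
Node (3,2) S=148.0006: V=(p*·110.7400+(1−p*)·62.4600)/1.03=99.2427; Δ=(110.7400−62.4600)/(156.8806−131.7205)=1.9189; B=V−Δ·S=-184.7573
Node (3,3) S=176.2704: V=(p*·164.8600+(1−p*)·110.7400)/1.03=150.7858; Δ=(164.8600−110.7400)/(186.8466−156.8806)=1.8060; B=V−Δ·S=-167.5671
Node (2,0) S=117.2308: V=(p*·89.4774+(1−p*)·185.2953)/1.03=103.2878; Δ=(89.4774−185.2953)/(124.2646−104.3354)=-4.8079; B=V−Δ·S=666.9221
Node (2,1) S=139.6232: V=(p*·99.2427+(1−p*)·89.4774)/1.03=94.6791; Δ=(99.2427−89.4774)/(148.0006−124.2646)=0.4114; B=V−Δ·S=37.2363
Node (2,2) S=166.2928: V=(p*·150.7858+(1−p*)·99.2427)/1.03=137.5631; Δ=(150.7858−99.2427)/(176.2704−148.0006)=1.8233; B=V−Δ·S=-165.6317
Node (1,0) S=131.7200: V=(p*·94.6791+(1−p*)·103.2878)/1.03=93.3964; Δ=(94.6791−103.2878)/(139.6232−117.2308)=-0.3845; B=V−Δ·S=144.0362
Node (1,1) S=156.8800: V=(p*·137.5631+(1−p*)·94.6791)/1.03=126.2091; Δ=(137.5631−94.6791)/(166.2928−139.6232)=1.6080; B=V−Δ·S=-126.0500
Node (0,0) S=148.0000: V=(p*·126.2091+(1−p*)·93.3964)/1.03=116.9112; Δ=(126.2091−93.3964)/(156.8800−131.7200)=1.3042; B=V−Δ·S=-76.1046
The time-0 hedge costs 116.9112, which is the no-arbitrage price.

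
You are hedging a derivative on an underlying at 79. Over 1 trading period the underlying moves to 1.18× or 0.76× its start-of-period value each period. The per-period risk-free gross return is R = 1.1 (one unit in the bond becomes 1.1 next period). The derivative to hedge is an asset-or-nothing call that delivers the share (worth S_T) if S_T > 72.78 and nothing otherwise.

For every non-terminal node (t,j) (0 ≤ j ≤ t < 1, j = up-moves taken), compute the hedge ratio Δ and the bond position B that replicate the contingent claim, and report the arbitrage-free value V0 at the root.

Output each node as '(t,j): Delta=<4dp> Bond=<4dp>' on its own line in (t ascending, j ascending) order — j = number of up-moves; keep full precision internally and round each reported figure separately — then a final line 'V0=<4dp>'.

(0,0): Delta=2.8095 Bond=-153.3489
V0=68.6035

Since d<R<u, set p* = (R−d)/(u−d) = 0.8095; price each node as the discounted p*-expectation of its children.
Terminal payoffs: V(1,0)=0.0000, V(1,1)=93.2200
(0,0): S=79.0000. Δ = (V_up−V_dn)/(S_up−S_dn) = (93.2200−0.0000)/(93.2200−60.0400) = 2.8095. V = [p*·93.2200 + (1−p*)·0.0000]/1.1 = 68.6035. B = V − Δ·S = -153.3489.
Self-financing check: at every node Δ·S+B equals the discounted successor values.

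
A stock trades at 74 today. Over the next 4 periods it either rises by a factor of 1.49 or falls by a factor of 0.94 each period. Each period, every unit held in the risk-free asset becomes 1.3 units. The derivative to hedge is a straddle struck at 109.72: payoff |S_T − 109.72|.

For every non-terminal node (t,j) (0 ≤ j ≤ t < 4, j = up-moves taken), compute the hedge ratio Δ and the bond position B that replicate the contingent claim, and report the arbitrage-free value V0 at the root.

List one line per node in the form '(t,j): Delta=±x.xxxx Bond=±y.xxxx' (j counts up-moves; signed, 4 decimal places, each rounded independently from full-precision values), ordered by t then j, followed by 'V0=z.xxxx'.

(0,0): Delta=0.8738 Bond=-27.1844
(1,0): Delta=0.6215 Bond=-17.7901
(1,1): Delta=0.9578 Bond=-44.6021
(2,0): Delta=-0.0075 Bond=17.9991
(2,1): Delta=0.8309 Bond=-44.8326
(2,2): Delta=1.0000 Bond=-64.9231
(3,0): Delta=-1.0000 Bond=84.4000
(3,1): Delta=0.3229 Bond=-8.7963
(3,2): Delta=1.0000 Bond=-84.4000
(3,3): Delta=1.0000 Bond=-84.4000
V0=37.4731

No-arbitrage ⇒ martingale measure with p* = (R−d)/(u−d) = 0.6545.
Payoff layer (t=4): V(4,0)=51.9446, V(4,1)=18.1398, V(4,2)=35.4443, V(4,3)=120.3809, V(4,4)=255.0145
Node (3,0) S=61.4632: V=(p*·18.1398+(1−p*)·51.9446)/1.3=22.9368; Δ=(18.1398−51.9446)/(91.5802−57.7754)=-1.0000; B=V−Δ·S=84.4000
Node (3,1) S=97.4257: V=(p*·35.4443+(1−p*)·18.1398)/1.3=22.6665; Δ=(35.4443−18.1398)/(145.1643−91.5802)=0.3229; B=V−Δ·S=-8.7963
Node (3,2) S=154.4302: V=(p*·120.3809+(1−p*)·35.4443)/1.3=70.0302; Δ=(120.3809−35.4443)/(230.1009−145.1643)=1.0000; B=V−Δ·S=-84.4000
Node (3,3) S=244.7882: V=(p*·255.0145+(1−p*)·120.3809)/1.3=160.3882; Δ=(255.0145−120.3809)/(364.7345−230.1009)=1.0000; B=V−Δ·S=-84.4000
Node (2,0) S=65.3864: V=(p*·22.6665+(1−p*)·22.9368)/1.3=17.5076; Δ=(22.6665−22.9368)/(97.4257−61.4632)=-0.0075; B=V−Δ·S=17.9991
Node (2,1) S=103.6444: V=(p*·70.0302+(1−p*)·22.6665)/1.3=41.2832; Δ=(70.0302−22.6665)/(154.4302−97.4257)=0.8309; B=V−Δ·S=-44.8326
Node (2,2) S=164.2874: V=(p*·160.3882+(1−p*)·70.0302)/1.3=99.3643; Δ=(160.3882−70.0302)/(244.7882−154.4302)=1.0000; B=V−Δ·S=-64.9231
Node (1,0) S=69.5600: V=(p*·41.2832+(1−p*)·17.5076)/1.3=25.4383; Δ=(41.2832−17.5076)/(103.6444−65.3864)=0.6215; B=V−Δ·S=-17.7901
Node (1,1) S=110.2600: V=(p*·99.3643+(1−p*)·41.2832)/1.3=60.9999; Δ=(99.3643−41.2832)/(164.2874−103.6444)=0.9578; B=V−Δ·S=-44.6021
Node (0,0) S=74.0000: V=(p*·60.9999+(1−p*)·25.4383)/1.3=37.4731; Δ=(60.9999−25.4383)/(110.2600−69.5600)=0.8738; B=V−Δ·S=-27.1844
Each (Δ,B) replicates both successor values, so the strategy is self-financing and V0 is arbitrage-free.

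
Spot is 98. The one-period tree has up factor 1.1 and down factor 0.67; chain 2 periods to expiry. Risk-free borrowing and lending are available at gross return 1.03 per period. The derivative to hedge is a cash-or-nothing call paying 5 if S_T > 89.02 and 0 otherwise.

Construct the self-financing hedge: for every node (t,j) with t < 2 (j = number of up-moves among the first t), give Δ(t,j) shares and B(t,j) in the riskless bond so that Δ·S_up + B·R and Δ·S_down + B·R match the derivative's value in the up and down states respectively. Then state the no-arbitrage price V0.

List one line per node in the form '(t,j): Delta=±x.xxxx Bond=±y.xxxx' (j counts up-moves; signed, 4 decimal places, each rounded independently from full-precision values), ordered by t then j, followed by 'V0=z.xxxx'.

No-arbitrage ⇒ martingale measure with p* = (R−d)/(u−d) = 0.8372.
At expiry t=2: V(2,0)=0.0000, V(2,1)=0.0000, V(2,2)=5.0000
  t=1,j=0: stock 65.6600 → up 72.2260 (V=0.0000), down 43.9922 (V=0.0000). Price 0.0000; hedge Δ=0.0000, bond B=0.0000.
  t=1,j=1: stock 107.8000 → up 118.5800 (V=5.0000), down 72.2260 (V=0.0000). Price 4.0641; hedge Δ=0.1079, bond B=-7.5638.
  t=0,j=0: stock 98.0000 → up 107.8000 (V=4.0641), down 65.6600 (V=0.0000). Price 3.3034; hedge Δ=0.0964, bond B=-6.1480.
The time-0 hedge costs 3.3034, which is the no-arbitrage price.

(0,0): Delta=0.0964 Bond=-6.1480
(1,0): Delta=0.0000 Bond=0.0000
(1,1): Delta=0.1079 Bond=-7.5638
V0=3.3034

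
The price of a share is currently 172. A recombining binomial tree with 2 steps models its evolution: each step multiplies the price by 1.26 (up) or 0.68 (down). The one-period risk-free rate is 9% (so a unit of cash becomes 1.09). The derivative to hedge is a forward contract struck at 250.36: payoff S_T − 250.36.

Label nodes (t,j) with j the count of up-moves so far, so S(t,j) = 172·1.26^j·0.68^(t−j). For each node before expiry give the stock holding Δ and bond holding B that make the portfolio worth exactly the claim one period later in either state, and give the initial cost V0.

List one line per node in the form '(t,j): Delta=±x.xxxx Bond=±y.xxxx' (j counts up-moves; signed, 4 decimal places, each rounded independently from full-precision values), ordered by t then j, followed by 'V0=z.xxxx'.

Under the risk-neutral measure, an up-move has probability p* = (R−d)/(u−d) = 0.7069 and values discount at R = 1.09.
Payoff layer (t=2): V(2,0)=-170.8272, V(2,1)=-102.9904, V(2,2)=22.7072
  t=1,j=0: stock 116.9600 → up 147.3696 (V=-102.9904), down 79.5328 (V=-170.8272). Price -112.7281; hedge Δ=1.0000, bond B=-229.6881.
  t=1,j=1: stock 216.7200 → up 273.0672 (V=22.7072), down 147.3696 (V=-102.9904). Price -12.9681; hedge Δ=1.0000, bond B=-229.6881.
  t=0,j=0: stock 172.0000 → up 216.7200 (V=-12.9681), down 116.9600 (V=-112.7281). Price -38.7230; hedge Δ=1.0000, bond B=-210.7230.
Each (Δ,B) replicates both successor values, so the strategy is self-financing and V0 is arbitrage-free.

(0,0): Delta=1.0000 Bond=-210.7230
(1,0): Delta=1.0000 Bond=-229.6881
(1,1): Delta=1.0000 Bond=-229.6881
V0=-38.7230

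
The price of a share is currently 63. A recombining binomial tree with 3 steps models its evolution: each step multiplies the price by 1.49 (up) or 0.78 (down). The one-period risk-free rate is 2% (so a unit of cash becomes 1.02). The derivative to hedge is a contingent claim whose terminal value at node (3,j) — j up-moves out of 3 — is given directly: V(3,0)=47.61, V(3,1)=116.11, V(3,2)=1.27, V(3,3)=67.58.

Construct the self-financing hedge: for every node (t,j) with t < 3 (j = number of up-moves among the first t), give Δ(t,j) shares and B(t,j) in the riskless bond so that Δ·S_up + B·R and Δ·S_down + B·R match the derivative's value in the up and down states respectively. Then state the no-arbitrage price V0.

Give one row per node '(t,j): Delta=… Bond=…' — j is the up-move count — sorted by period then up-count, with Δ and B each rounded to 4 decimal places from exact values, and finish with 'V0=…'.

(0,0): Delta=-0.2965 Bond=83.0487
(1,0): Delta=0.1834 Bond=61.1261
(1,1): Delta=-0.7886 Bond=130.8940
(2,0): Delta=2.5171 Bond=-27.1015
(2,1): Delta=-2.2091 Bond=237.5218
(2,2): Delta=0.6677 Bond=-70.1741
V0=64.3662

The replicating-portfolio and risk-neutral prices coincide; use p* = (1.02−0.78)/(1.49−0.78) = 0.3380 for the latter.
Payoff layer (t=3): V(3,0)=47.6100, V(3,1)=116.1100, V(3,2)=1.2700, V(3,3)=67.5800
Node (2,0) S=38.3292: V=(p*·116.1100+(1−p*)·47.6100)/1.02=69.3774; Δ=(116.1100−47.6100)/(57.1105−29.8968)=2.5171; B=V−Δ·S=-27.1015
Node (2,1) S=73.2186: V=(p*·1.2700+(1−p*)·116.1100)/1.02=75.7753; Δ=(1.2700−116.1100)/(109.0957−57.1105)=-2.2091; B=V−Δ·S=237.5218
Node (2,2) S=139.8663: V=(p*·67.5800+(1−p*)·1.2700)/1.02=23.2202; Δ=(67.5800−1.2700)/(208.4008−109.0957)=0.6677; B=V−Δ·S=-70.1741
Node (1,0) S=49.1400: V=(p*·75.7753+(1−p*)·69.3774)/1.02=70.1373; Δ=(75.7753−69.3774)/(73.2186−38.3292)=0.1834; B=V−Δ·S=61.1261
Node (1,1) S=93.8700: V=(p*·23.2202+(1−p*)·75.7753)/1.02=56.8728; Δ=(23.2202−75.7753)/(139.8663−73.2186)=-0.7886; B=V−Δ·S=130.8940
Node (0,0) S=63.0000: V=(p*·56.8728+(1−p*)·70.1373)/1.02=64.3662; Δ=(56.8728−70.1373)/(93.8700−49.1400)=-0.2965; B=V−Δ·S=83.0487
Check: Δ(0,0)·S0 + B(0,0) = 64.3662 = V0.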